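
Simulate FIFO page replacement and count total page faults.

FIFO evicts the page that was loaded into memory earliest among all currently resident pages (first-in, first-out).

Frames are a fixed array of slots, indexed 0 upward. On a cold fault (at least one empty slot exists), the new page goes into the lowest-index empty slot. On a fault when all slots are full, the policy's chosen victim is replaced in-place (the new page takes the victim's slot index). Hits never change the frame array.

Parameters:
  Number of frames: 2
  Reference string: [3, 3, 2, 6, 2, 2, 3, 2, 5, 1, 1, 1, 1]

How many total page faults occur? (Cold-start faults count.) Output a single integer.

Step 0: ref 3 → FAULT, frames=[3,-]
Step 1: ref 3 → HIT, frames=[3,-]
Step 2: ref 2 → FAULT, frames=[3,2]
Step 3: ref 6 → FAULT (evict 3), frames=[6,2]
Step 4: ref 2 → HIT, frames=[6,2]
Step 5: ref 2 → HIT, frames=[6,2]
Step 6: ref 3 → FAULT (evict 2), frames=[6,3]
Step 7: ref 2 → FAULT (evict 6), frames=[2,3]
Step 8: ref 5 → FAULT (evict 3), frames=[2,5]
Step 9: ref 1 → FAULT (evict 2), frames=[1,5]
Step 10: ref 1 → HIT, frames=[1,5]
Step 11: ref 1 → HIT, frames=[1,5]
Step 12: ref 1 → HIT, frames=[1,5]
Total faults: 7

Answer: 7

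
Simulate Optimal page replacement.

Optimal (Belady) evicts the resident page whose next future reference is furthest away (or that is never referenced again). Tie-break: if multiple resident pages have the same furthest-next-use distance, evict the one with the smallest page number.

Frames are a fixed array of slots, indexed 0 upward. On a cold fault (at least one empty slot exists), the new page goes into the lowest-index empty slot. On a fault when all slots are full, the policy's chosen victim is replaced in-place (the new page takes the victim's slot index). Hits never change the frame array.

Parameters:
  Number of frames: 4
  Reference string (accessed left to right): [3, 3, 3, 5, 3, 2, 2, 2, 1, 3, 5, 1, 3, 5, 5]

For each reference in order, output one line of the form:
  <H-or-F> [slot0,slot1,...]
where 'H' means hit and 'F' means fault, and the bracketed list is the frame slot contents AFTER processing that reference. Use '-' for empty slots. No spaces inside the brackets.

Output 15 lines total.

F [3,-,-,-]
H [3,-,-,-]
H [3,-,-,-]
F [3,5,-,-]
H [3,5,-,-]
F [3,5,2,-]
H [3,5,2,-]
H [3,5,2,-]
F [3,5,2,1]
H [3,5,2,1]
H [3,5,2,1]
H [3,5,2,1]
H [3,5,2,1]
H [3,5,2,1]
H [3,5,2,1]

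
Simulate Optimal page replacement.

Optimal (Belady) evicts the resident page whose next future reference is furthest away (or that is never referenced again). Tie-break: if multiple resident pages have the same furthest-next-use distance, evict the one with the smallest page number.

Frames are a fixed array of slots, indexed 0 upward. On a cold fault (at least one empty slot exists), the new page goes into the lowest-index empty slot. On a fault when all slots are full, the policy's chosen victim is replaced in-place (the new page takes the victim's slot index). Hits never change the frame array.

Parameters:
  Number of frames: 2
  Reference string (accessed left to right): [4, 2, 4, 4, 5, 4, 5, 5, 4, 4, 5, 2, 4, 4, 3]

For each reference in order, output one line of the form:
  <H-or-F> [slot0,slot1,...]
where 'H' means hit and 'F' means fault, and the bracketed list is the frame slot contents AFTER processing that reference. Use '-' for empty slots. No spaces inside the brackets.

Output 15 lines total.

F [4,-]
F [4,2]
H [4,2]
H [4,2]
F [4,5]
H [4,5]
H [4,5]
H [4,5]
H [4,5]
H [4,5]
H [4,5]
F [4,2]
H [4,2]
H [4,2]
F [4,3]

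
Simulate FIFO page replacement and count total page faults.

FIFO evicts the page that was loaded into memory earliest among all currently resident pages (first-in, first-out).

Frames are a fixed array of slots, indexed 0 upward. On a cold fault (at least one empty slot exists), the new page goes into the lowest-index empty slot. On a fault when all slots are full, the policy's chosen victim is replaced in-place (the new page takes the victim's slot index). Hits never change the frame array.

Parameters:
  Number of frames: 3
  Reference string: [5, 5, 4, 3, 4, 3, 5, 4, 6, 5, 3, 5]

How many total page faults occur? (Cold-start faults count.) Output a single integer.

Step 0: ref 5 → FAULT, frames=[5,-,-]
Step 1: ref 5 → HIT, frames=[5,-,-]
Step 2: ref 4 → FAULT, frames=[5,4,-]
Step 3: ref 3 → FAULT, frames=[5,4,3]
Step 4: ref 4 → HIT, frames=[5,4,3]
Step 5: ref 3 → HIT, frames=[5,4,3]
Step 6: ref 5 → HIT, frames=[5,4,3]
Step 7: ref 4 → HIT, frames=[5,4,3]
Step 8: ref 6 → FAULT (evict 5), frames=[6,4,3]
Step 9: ref 5 → FAULT (evict 4), frames=[6,5,3]
Step 10: ref 3 → HIT, frames=[6,5,3]
Step 11: ref 5 → HIT, frames=[6,5,3]
Total faults: 5

Answer: 5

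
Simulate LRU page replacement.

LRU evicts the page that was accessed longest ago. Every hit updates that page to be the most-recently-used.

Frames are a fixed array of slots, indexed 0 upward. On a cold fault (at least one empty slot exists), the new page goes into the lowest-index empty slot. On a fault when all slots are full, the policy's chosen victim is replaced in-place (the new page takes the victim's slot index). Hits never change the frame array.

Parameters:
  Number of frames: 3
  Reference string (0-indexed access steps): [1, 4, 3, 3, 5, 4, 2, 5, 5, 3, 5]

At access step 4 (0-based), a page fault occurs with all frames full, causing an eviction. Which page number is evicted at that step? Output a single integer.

Step 0: ref 1 -> FAULT, frames=[1,-,-]
Step 1: ref 4 -> FAULT, frames=[1,4,-]
Step 2: ref 3 -> FAULT, frames=[1,4,3]
Step 3: ref 3 -> HIT, frames=[1,4,3]
Step 4: ref 5 -> FAULT, evict 1, frames=[5,4,3]
At step 4: evicted page 1

Answer: 1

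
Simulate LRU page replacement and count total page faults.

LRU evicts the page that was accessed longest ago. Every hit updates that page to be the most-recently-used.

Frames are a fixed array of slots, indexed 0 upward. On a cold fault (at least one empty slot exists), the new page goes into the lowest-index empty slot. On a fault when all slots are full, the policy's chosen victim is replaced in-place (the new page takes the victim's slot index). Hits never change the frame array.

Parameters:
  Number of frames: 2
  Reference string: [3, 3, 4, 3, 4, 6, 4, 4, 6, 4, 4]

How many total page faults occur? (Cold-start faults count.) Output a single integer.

Answer: 3

Derivation:
Step 0: ref 3 → FAULT, frames=[3,-]
Step 1: ref 3 → HIT, frames=[3,-]
Step 2: ref 4 → FAULT, frames=[3,4]
Step 3: ref 3 → HIT, frames=[3,4]
Step 4: ref 4 → HIT, frames=[3,4]
Step 5: ref 6 → FAULT (evict 3), frames=[6,4]
Step 6: ref 4 → HIT, frames=[6,4]
Step 7: ref 4 → HIT, frames=[6,4]
Step 8: ref 6 → HIT, frames=[6,4]
Step 9: ref 4 → HIT, frames=[6,4]
Step 10: ref 4 → HIT, frames=[6,4]
Total faults: 3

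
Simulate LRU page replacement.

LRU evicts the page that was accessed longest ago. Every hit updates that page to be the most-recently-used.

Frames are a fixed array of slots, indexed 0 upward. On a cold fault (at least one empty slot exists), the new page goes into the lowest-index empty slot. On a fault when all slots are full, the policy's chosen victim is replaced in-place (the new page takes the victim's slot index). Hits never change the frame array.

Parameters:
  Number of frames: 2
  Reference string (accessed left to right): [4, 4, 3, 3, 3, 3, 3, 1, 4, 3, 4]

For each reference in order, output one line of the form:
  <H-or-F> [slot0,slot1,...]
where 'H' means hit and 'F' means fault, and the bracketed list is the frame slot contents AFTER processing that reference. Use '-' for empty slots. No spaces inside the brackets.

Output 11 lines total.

F [4,-]
H [4,-]
F [4,3]
H [4,3]
H [4,3]
H [4,3]
H [4,3]
F [1,3]
F [1,4]
F [3,4]
H [3,4]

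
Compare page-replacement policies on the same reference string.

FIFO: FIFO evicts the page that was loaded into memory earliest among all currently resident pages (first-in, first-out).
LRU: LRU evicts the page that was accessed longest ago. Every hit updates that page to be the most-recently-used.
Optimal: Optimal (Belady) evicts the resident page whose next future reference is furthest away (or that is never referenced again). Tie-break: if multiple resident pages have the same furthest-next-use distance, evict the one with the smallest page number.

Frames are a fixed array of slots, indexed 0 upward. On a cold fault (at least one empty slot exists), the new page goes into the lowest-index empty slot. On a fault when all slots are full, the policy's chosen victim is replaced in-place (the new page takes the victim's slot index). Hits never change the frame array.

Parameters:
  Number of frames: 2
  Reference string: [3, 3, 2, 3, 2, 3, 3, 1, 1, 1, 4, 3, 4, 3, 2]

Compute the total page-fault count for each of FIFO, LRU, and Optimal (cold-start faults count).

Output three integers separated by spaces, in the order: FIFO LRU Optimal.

--- FIFO ---
  step 0: ref 3 -> FAULT, frames=[3,-] (faults so far: 1)
  step 1: ref 3 -> HIT, frames=[3,-] (faults so far: 1)
  step 2: ref 2 -> FAULT, frames=[3,2] (faults so far: 2)
  step 3: ref 3 -> HIT, frames=[3,2] (faults so far: 2)
  step 4: ref 2 -> HIT, frames=[3,2] (faults so far: 2)
  step 5: ref 3 -> HIT, frames=[3,2] (faults so far: 2)
  step 6: ref 3 -> HIT, frames=[3,2] (faults so far: 2)
  step 7: ref 1 -> FAULT, evict 3, frames=[1,2] (faults so far: 3)
  step 8: ref 1 -> HIT, frames=[1,2] (faults so far: 3)
  step 9: ref 1 -> HIT, frames=[1,2] (faults so far: 3)
  step 10: ref 4 -> FAULT, evict 2, frames=[1,4] (faults so far: 4)
  step 11: ref 3 -> FAULT, evict 1, frames=[3,4] (faults so far: 5)
  step 12: ref 4 -> HIT, frames=[3,4] (faults so far: 5)
  step 13: ref 3 -> HIT, frames=[3,4] (faults so far: 5)
  step 14: ref 2 -> FAULT, evict 4, frames=[3,2] (faults so far: 6)
  FIFO total faults: 6
--- LRU ---
  step 0: ref 3 -> FAULT, frames=[3,-] (faults so far: 1)
  step 1: ref 3 -> HIT, frames=[3,-] (faults so far: 1)
  step 2: ref 2 -> FAULT, frames=[3,2] (faults so far: 2)
  step 3: ref 3 -> HIT, frames=[3,2] (faults so far: 2)
  step 4: ref 2 -> HIT, frames=[3,2] (faults so far: 2)
  step 5: ref 3 -> HIT, frames=[3,2] (faults so far: 2)
  step 6: ref 3 -> HIT, frames=[3,2] (faults so far: 2)
  step 7: ref 1 -> FAULT, evict 2, frames=[3,1] (faults so far: 3)
  step 8: ref 1 -> HIT, frames=[3,1] (faults so far: 3)
  step 9: ref 1 -> HIT, frames=[3,1] (faults so far: 3)
  step 10: ref 4 -> FAULT, evict 3, frames=[4,1] (faults so far: 4)
  step 11: ref 3 -> FAULT, evict 1, frames=[4,3] (faults so far: 5)
  step 12: ref 4 -> HIT, frames=[4,3] (faults so far: 5)
  step 13: ref 3 -> HIT, frames=[4,3] (faults so far: 5)
  step 14: ref 2 -> FAULT, evict 4, frames=[2,3] (faults so far: 6)
  LRU total faults: 6
--- Optimal ---
  step 0: ref 3 -> FAULT, frames=[3,-] (faults so far: 1)
  step 1: ref 3 -> HIT, frames=[3,-] (faults so far: 1)
  step 2: ref 2 -> FAULT, frames=[3,2] (faults so far: 2)
  step 3: ref 3 -> HIT, frames=[3,2] (faults so far: 2)
  step 4: ref 2 -> HIT, frames=[3,2] (faults so far: 2)
  step 5: ref 3 -> HIT, frames=[3,2] (faults so far: 2)
  step 6: ref 3 -> HIT, frames=[3,2] (faults so far: 2)
  step 7: ref 1 -> FAULT, evict 2, frames=[3,1] (faults so far: 3)
  step 8: ref 1 -> HIT, frames=[3,1] (faults so far: 3)
  step 9: ref 1 -> HIT, frames=[3,1] (faults so far: 3)
  step 10: ref 4 -> FAULT, evict 1, frames=[3,4] (faults so far: 4)
  step 11: ref 3 -> HIT, frames=[3,4] (faults so far: 4)
  step 12: ref 4 -> HIT, frames=[3,4] (faults so far: 4)
  step 13: ref 3 -> HIT, frames=[3,4] (faults so far: 4)
  step 14: ref 2 -> FAULT, evict 3, frames=[2,4] (faults so far: 5)
  Optimal total faults: 5

Answer: 6 6 5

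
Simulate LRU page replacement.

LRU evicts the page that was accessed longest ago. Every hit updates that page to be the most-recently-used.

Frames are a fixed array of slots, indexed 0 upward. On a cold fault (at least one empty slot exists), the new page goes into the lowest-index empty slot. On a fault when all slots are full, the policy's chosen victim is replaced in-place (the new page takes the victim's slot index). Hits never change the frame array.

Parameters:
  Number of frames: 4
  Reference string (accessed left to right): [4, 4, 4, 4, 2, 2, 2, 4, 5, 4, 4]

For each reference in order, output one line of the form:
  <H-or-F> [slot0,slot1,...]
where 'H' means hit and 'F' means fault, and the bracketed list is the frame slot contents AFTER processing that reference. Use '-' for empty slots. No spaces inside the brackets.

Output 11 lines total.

F [4,-,-,-]
H [4,-,-,-]
H [4,-,-,-]
H [4,-,-,-]
F [4,2,-,-]
H [4,2,-,-]
H [4,2,-,-]
H [4,2,-,-]
F [4,2,5,-]
H [4,2,5,-]
H [4,2,5,-]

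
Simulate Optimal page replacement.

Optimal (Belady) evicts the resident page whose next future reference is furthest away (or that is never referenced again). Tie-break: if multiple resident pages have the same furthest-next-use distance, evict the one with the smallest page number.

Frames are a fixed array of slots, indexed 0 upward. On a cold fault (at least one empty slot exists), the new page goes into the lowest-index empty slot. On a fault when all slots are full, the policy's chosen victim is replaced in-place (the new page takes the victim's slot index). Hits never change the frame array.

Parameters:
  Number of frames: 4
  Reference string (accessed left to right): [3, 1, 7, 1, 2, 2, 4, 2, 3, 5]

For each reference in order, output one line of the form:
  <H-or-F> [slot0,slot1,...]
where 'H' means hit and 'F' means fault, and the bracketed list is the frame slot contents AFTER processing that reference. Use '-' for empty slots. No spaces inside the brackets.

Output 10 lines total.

F [3,-,-,-]
F [3,1,-,-]
F [3,1,7,-]
H [3,1,7,-]
F [3,1,7,2]
H [3,1,7,2]
F [3,4,7,2]
H [3,4,7,2]
H [3,4,7,2]
F [3,4,7,5]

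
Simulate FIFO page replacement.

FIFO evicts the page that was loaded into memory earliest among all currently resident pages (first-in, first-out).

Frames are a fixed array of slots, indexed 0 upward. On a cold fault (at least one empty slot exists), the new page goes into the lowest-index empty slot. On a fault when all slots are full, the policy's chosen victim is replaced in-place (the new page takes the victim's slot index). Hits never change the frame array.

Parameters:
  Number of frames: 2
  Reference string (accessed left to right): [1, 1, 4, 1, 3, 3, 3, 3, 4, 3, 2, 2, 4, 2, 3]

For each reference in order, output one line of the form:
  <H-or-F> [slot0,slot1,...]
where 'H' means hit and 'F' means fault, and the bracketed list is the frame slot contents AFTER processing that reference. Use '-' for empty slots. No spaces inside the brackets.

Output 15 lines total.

F [1,-]
H [1,-]
F [1,4]
H [1,4]
F [3,4]
H [3,4]
H [3,4]
H [3,4]
H [3,4]
H [3,4]
F [3,2]
H [3,2]
F [4,2]
H [4,2]
F [4,3]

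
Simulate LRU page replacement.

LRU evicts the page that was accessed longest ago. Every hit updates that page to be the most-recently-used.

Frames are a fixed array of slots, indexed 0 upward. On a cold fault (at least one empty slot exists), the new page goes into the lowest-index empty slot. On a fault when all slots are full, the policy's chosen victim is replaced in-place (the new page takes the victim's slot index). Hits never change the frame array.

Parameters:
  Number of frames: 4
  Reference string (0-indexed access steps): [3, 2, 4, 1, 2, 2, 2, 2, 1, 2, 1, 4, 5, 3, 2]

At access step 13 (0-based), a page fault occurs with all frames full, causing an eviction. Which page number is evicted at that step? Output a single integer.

Step 0: ref 3 -> FAULT, frames=[3,-,-,-]
Step 1: ref 2 -> FAULT, frames=[3,2,-,-]
Step 2: ref 4 -> FAULT, frames=[3,2,4,-]
Step 3: ref 1 -> FAULT, frames=[3,2,4,1]
Step 4: ref 2 -> HIT, frames=[3,2,4,1]
Step 5: ref 2 -> HIT, frames=[3,2,4,1]
Step 6: ref 2 -> HIT, frames=[3,2,4,1]
Step 7: ref 2 -> HIT, frames=[3,2,4,1]
Step 8: ref 1 -> HIT, frames=[3,2,4,1]
Step 9: ref 2 -> HIT, frames=[3,2,4,1]
Step 10: ref 1 -> HIT, frames=[3,2,4,1]
Step 11: ref 4 -> HIT, frames=[3,2,4,1]
Step 12: ref 5 -> FAULT, evict 3, frames=[5,2,4,1]
Step 13: ref 3 -> FAULT, evict 2, frames=[5,3,4,1]
At step 13: evicted page 2

Answer: 2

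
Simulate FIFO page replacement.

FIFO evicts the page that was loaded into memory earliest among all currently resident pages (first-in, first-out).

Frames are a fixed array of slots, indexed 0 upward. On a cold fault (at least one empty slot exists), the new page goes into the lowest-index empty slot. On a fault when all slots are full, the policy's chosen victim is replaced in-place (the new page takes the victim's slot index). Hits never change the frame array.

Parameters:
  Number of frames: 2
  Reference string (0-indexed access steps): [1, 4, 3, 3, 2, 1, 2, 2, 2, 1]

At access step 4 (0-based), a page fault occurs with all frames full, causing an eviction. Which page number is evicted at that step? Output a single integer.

Answer: 4

Derivation:
Step 0: ref 1 -> FAULT, frames=[1,-]
Step 1: ref 4 -> FAULT, frames=[1,4]
Step 2: ref 3 -> FAULT, evict 1, frames=[3,4]
Step 3: ref 3 -> HIT, frames=[3,4]
Step 4: ref 2 -> FAULT, evict 4, frames=[3,2]
At step 4: evicted page 4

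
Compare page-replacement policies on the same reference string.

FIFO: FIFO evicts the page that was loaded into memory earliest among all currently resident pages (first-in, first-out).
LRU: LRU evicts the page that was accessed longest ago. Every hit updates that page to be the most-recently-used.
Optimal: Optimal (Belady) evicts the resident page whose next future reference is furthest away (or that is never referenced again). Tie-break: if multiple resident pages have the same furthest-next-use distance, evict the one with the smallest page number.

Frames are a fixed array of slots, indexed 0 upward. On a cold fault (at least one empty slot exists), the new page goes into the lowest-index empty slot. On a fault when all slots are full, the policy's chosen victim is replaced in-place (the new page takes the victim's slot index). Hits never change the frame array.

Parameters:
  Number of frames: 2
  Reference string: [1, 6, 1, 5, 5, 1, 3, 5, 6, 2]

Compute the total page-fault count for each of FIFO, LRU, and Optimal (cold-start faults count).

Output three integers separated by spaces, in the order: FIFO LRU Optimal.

--- FIFO ---
  step 0: ref 1 -> FAULT, frames=[1,-] (faults so far: 1)
  step 1: ref 6 -> FAULT, frames=[1,6] (faults so far: 2)
  step 2: ref 1 -> HIT, frames=[1,6] (faults so far: 2)
  step 3: ref 5 -> FAULT, evict 1, frames=[5,6] (faults so far: 3)
  step 4: ref 5 -> HIT, frames=[5,6] (faults so far: 3)
  step 5: ref 1 -> FAULT, evict 6, frames=[5,1] (faults so far: 4)
  step 6: ref 3 -> FAULT, evict 5, frames=[3,1] (faults so far: 5)
  step 7: ref 5 -> FAULT, evict 1, frames=[3,5] (faults so far: 6)
  step 8: ref 6 -> FAULT, evict 3, frames=[6,5] (faults so far: 7)
  step 9: ref 2 -> FAULT, evict 5, frames=[6,2] (faults so far: 8)
  FIFO total faults: 8
--- LRU ---
  step 0: ref 1 -> FAULT, frames=[1,-] (faults so far: 1)
  step 1: ref 6 -> FAULT, frames=[1,6] (faults so far: 2)
  step 2: ref 1 -> HIT, frames=[1,6] (faults so far: 2)
  step 3: ref 5 -> FAULT, evict 6, frames=[1,5] (faults so far: 3)
  step 4: ref 5 -> HIT, frames=[1,5] (faults so far: 3)
  step 5: ref 1 -> HIT, frames=[1,5] (faults so far: 3)
  step 6: ref 3 -> FAULT, evict 5, frames=[1,3] (faults so far: 4)
  step 7: ref 5 -> FAULT, evict 1, frames=[5,3] (faults so far: 5)
  step 8: ref 6 -> FAULT, evict 3, frames=[5,6] (faults so far: 6)
  step 9: ref 2 -> FAULT, evict 5, frames=[2,6] (faults so far: 7)
  LRU total faults: 7
--- Optimal ---
  step 0: ref 1 -> FAULT, frames=[1,-] (faults so far: 1)
  step 1: ref 6 -> FAULT, frames=[1,6] (faults so far: 2)
  step 2: ref 1 -> HIT, frames=[1,6] (faults so far: 2)
  step 3: ref 5 -> FAULT, evict 6, frames=[1,5] (faults so far: 3)
  step 4: ref 5 -> HIT, frames=[1,5] (faults so far: 3)
  step 5: ref 1 -> HIT, frames=[1,5] (faults so far: 3)
  step 6: ref 3 -> FAULT, evict 1, frames=[3,5] (faults so far: 4)
  step 7: ref 5 -> HIT, frames=[3,5] (faults so far: 4)
  step 8: ref 6 -> FAULT, evict 3, frames=[6,5] (faults so far: 5)
  step 9: ref 2 -> FAULT, evict 5, frames=[6,2] (faults so far: 6)
  Optimal total faults: 6

Answer: 8 7 6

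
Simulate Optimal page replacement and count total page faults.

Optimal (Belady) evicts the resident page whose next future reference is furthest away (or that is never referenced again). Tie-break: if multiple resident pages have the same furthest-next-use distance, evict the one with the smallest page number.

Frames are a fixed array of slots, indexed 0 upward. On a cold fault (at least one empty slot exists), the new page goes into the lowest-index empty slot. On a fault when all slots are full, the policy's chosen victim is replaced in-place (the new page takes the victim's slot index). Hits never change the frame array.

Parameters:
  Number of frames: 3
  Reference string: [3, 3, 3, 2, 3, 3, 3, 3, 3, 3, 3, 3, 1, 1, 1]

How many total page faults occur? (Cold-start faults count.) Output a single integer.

Step 0: ref 3 → FAULT, frames=[3,-,-]
Step 1: ref 3 → HIT, frames=[3,-,-]
Step 2: ref 3 → HIT, frames=[3,-,-]
Step 3: ref 2 → FAULT, frames=[3,2,-]
Step 4: ref 3 → HIT, frames=[3,2,-]
Step 5: ref 3 → HIT, frames=[3,2,-]
Step 6: ref 3 → HIT, frames=[3,2,-]
Step 7: ref 3 → HIT, frames=[3,2,-]
Step 8: ref 3 → HIT, frames=[3,2,-]
Step 9: ref 3 → HIT, frames=[3,2,-]
Step 10: ref 3 → HIT, frames=[3,2,-]
Step 11: ref 3 → HIT, frames=[3,2,-]
Step 12: ref 1 → FAULT, frames=[3,2,1]
Step 13: ref 1 → HIT, frames=[3,2,1]
Step 14: ref 1 → HIT, frames=[3,2,1]
Total faults: 3

Answer: 3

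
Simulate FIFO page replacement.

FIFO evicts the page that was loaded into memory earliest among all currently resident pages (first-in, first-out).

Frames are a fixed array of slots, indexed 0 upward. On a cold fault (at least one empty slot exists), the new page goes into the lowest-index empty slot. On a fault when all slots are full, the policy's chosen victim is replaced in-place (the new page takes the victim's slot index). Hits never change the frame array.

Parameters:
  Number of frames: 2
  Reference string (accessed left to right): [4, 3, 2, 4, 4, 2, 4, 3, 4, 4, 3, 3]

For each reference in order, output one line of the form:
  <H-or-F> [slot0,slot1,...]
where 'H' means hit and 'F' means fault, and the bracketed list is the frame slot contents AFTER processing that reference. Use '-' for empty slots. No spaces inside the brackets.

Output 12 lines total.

F [4,-]
F [4,3]
F [2,3]
F [2,4]
H [2,4]
H [2,4]
H [2,4]
F [3,4]
H [3,4]
H [3,4]
H [3,4]
H [3,4]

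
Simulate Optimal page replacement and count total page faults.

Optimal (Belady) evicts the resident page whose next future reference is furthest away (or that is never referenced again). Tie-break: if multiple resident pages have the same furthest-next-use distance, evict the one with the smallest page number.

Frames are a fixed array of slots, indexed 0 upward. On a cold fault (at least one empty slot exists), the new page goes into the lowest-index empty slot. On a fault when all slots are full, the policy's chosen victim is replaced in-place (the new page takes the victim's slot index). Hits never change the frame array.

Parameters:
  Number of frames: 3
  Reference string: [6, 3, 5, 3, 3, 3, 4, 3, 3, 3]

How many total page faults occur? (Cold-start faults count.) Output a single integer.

Step 0: ref 6 → FAULT, frames=[6,-,-]
Step 1: ref 3 → FAULT, frames=[6,3,-]
Step 2: ref 5 → FAULT, frames=[6,3,5]
Step 3: ref 3 → HIT, frames=[6,3,5]
Step 4: ref 3 → HIT, frames=[6,3,5]
Step 5: ref 3 → HIT, frames=[6,3,5]
Step 6: ref 4 → FAULT (evict 5), frames=[6,3,4]
Step 7: ref 3 → HIT, frames=[6,3,4]
Step 8: ref 3 → HIT, frames=[6,3,4]
Step 9: ref 3 → HIT, frames=[6,3,4]
Total faults: 4

Answer: 4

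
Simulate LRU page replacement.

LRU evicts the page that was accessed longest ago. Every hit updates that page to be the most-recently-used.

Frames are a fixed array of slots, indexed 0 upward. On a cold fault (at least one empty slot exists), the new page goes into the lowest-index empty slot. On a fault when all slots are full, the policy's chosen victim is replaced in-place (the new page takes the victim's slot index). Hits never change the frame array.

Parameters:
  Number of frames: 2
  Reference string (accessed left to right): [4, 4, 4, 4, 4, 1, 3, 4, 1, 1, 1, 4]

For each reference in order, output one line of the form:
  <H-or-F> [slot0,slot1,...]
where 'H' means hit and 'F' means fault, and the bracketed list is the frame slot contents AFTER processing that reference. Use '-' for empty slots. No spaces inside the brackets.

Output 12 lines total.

F [4,-]
H [4,-]
H [4,-]
H [4,-]
H [4,-]
F [4,1]
F [3,1]
F [3,4]
F [1,4]
H [1,4]
H [1,4]
H [1,4]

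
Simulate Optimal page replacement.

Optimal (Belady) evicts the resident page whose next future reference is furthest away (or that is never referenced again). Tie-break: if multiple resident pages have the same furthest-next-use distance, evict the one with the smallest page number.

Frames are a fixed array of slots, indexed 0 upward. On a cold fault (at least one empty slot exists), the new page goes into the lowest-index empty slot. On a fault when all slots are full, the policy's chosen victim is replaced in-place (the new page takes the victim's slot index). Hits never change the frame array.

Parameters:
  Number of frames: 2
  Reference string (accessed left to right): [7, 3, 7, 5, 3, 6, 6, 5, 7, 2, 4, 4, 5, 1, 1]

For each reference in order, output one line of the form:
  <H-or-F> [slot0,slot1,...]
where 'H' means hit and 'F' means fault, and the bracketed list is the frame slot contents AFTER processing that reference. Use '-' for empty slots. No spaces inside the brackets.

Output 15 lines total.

F [7,-]
F [7,3]
H [7,3]
F [5,3]
H [5,3]
F [5,6]
H [5,6]
H [5,6]
F [5,7]
F [5,2]
F [5,4]
H [5,4]
H [5,4]
F [5,1]
H [5,1]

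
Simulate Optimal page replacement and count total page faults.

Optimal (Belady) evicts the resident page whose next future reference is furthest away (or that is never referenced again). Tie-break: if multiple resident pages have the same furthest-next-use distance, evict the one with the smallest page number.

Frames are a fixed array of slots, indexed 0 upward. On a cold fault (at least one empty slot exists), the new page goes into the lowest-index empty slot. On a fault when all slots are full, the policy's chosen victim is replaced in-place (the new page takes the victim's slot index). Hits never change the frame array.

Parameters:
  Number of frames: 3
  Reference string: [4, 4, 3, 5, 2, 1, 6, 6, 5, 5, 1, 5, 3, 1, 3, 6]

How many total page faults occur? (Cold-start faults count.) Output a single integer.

Answer: 7

Derivation:
Step 0: ref 4 → FAULT, frames=[4,-,-]
Step 1: ref 4 → HIT, frames=[4,-,-]
Step 2: ref 3 → FAULT, frames=[4,3,-]
Step 3: ref 5 → FAULT, frames=[4,3,5]
Step 4: ref 2 → FAULT (evict 4), frames=[2,3,5]
Step 5: ref 1 → FAULT (evict 2), frames=[1,3,5]
Step 6: ref 6 → FAULT (evict 3), frames=[1,6,5]
Step 7: ref 6 → HIT, frames=[1,6,5]
Step 8: ref 5 → HIT, frames=[1,6,5]
Step 9: ref 5 → HIT, frames=[1,6,5]
Step 10: ref 1 → HIT, frames=[1,6,5]
Step 11: ref 5 → HIT, frames=[1,6,5]
Step 12: ref 3 → FAULT (evict 5), frames=[1,6,3]
Step 13: ref 1 → HIT, frames=[1,6,3]
Step 14: ref 3 → HIT, frames=[1,6,3]
Step 15: ref 6 → HIT, frames=[1,6,3]
Total faults: 7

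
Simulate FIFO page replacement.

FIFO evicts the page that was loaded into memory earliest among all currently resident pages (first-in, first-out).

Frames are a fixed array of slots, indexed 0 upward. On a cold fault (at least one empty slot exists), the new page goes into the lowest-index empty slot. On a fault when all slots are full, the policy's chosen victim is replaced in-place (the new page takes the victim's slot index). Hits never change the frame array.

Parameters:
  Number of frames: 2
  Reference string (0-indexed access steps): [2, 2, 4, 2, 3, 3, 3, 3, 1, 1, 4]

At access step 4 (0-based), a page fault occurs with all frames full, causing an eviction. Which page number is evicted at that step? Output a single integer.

Step 0: ref 2 -> FAULT, frames=[2,-]
Step 1: ref 2 -> HIT, frames=[2,-]
Step 2: ref 4 -> FAULT, frames=[2,4]
Step 3: ref 2 -> HIT, frames=[2,4]
Step 4: ref 3 -> FAULT, evict 2, frames=[3,4]
At step 4: evicted page 2

Answer: 2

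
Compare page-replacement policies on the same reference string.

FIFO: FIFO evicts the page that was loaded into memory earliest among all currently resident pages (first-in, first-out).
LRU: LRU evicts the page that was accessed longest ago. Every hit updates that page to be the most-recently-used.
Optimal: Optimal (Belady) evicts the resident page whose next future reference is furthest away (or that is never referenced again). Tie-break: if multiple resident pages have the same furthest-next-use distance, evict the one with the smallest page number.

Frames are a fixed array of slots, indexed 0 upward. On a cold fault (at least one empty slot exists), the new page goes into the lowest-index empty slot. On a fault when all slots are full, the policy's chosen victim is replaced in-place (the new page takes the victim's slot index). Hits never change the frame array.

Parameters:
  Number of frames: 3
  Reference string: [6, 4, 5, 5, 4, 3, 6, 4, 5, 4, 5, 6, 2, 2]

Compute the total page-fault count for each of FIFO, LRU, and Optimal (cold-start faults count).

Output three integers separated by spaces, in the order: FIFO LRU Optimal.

Answer: 8 7 6

Derivation:
--- FIFO ---
  step 0: ref 6 -> FAULT, frames=[6,-,-] (faults so far: 1)
  step 1: ref 4 -> FAULT, frames=[6,4,-] (faults so far: 2)
  step 2: ref 5 -> FAULT, frames=[6,4,5] (faults so far: 3)
  step 3: ref 5 -> HIT, frames=[6,4,5] (faults so far: 3)
  step 4: ref 4 -> HIT, frames=[6,4,5] (faults so far: 3)
  step 5: ref 3 -> FAULT, evict 6, frames=[3,4,5] (faults so far: 4)
  step 6: ref 6 -> FAULT, evict 4, frames=[3,6,5] (faults so far: 5)
  step 7: ref 4 -> FAULT, evict 5, frames=[3,6,4] (faults so far: 6)
  step 8: ref 5 -> FAULT, evict 3, frames=[5,6,4] (faults so far: 7)
  step 9: ref 4 -> HIT, frames=[5,6,4] (faults so far: 7)
  step 10: ref 5 -> HIT, frames=[5,6,4] (faults so far: 7)
  step 11: ref 6 -> HIT, frames=[5,6,4] (faults so far: 7)
  step 12: ref 2 -> FAULT, evict 6, frames=[5,2,4] (faults so far: 8)
  step 13: ref 2 -> HIT, frames=[5,2,4] (faults so far: 8)
  FIFO total faults: 8
--- LRU ---
  step 0: ref 6 -> FAULT, frames=[6,-,-] (faults so far: 1)
  step 1: ref 4 -> FAULT, frames=[6,4,-] (faults so far: 2)
  step 2: ref 5 -> FAULT, frames=[6,4,5] (faults so far: 3)
  step 3: ref 5 -> HIT, frames=[6,4,5] (faults so far: 3)
  step 4: ref 4 -> HIT, frames=[6,4,5] (faults so far: 3)
  step 5: ref 3 -> FAULT, evict 6, frames=[3,4,5] (faults so far: 4)
  step 6: ref 6 -> FAULT, evict 5, frames=[3,4,6] (faults so far: 5)
  step 7: ref 4 -> HIT, frames=[3,4,6] (faults so far: 5)
  step 8: ref 5 -> FAULT, evict 3, frames=[5,4,6] (faults so far: 6)
  step 9: ref 4 -> HIT, frames=[5,4,6] (faults so far: 6)
  step 10: ref 5 -> HIT, frames=[5,4,6] (faults so far: 6)
  step 11: ref 6 -> HIT, frames=[5,4,6] (faults so far: 6)
  step 12: ref 2 -> FAULT, evict 4, frames=[5,2,6] (faults so far: 7)
  step 13: ref 2 -> HIT, frames=[5,2,6] (faults so far: 7)
  LRU total faults: 7
--- Optimal ---
  step 0: ref 6 -> FAULT, frames=[6,-,-] (faults so far: 1)
  step 1: ref 4 -> FAULT, frames=[6,4,-] (faults so far: 2)
  step 2: ref 5 -> FAULT, frames=[6,4,5] (faults so far: 3)
  step 3: ref 5 -> HIT, frames=[6,4,5] (faults so far: 3)
  step 4: ref 4 -> HIT, frames=[6,4,5] (faults so far: 3)
  step 5: ref 3 -> FAULT, evict 5, frames=[6,4,3] (faults so far: 4)
  step 6: ref 6 -> HIT, frames=[6,4,3] (faults so far: 4)
  step 7: ref 4 -> HIT, frames=[6,4,3] (faults so far: 4)
  step 8: ref 5 -> FAULT, evict 3, frames=[6,4,5] (faults so far: 5)
  step 9: ref 4 -> HIT, frames=[6,4,5] (faults so far: 5)
  step 10: ref 5 -> HIT, frames=[6,4,5] (faults so far: 5)
  step 11: ref 6 -> HIT, frames=[6,4,5] (faults so far: 5)
  step 12: ref 2 -> FAULT, evict 4, frames=[6,2,5] (faults so far: 6)
  step 13: ref 2 -> HIT, frames=[6,2,5] (faults so far: 6)
  Optimal total faults: 6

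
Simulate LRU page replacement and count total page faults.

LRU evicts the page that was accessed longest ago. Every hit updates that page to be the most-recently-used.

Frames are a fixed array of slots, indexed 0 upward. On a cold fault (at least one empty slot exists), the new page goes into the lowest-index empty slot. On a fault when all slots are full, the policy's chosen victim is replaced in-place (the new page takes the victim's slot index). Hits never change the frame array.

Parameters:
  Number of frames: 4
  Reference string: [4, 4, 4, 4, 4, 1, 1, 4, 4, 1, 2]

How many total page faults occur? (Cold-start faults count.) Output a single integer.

Step 0: ref 4 → FAULT, frames=[4,-,-,-]
Step 1: ref 4 → HIT, frames=[4,-,-,-]
Step 2: ref 4 → HIT, frames=[4,-,-,-]
Step 3: ref 4 → HIT, frames=[4,-,-,-]
Step 4: ref 4 → HIT, frames=[4,-,-,-]
Step 5: ref 1 → FAULT, frames=[4,1,-,-]
Step 6: ref 1 → HIT, frames=[4,1,-,-]
Step 7: ref 4 → HIT, frames=[4,1,-,-]
Step 8: ref 4 → HIT, frames=[4,1,-,-]
Step 9: ref 1 → HIT, frames=[4,1,-,-]
Step 10: ref 2 → FAULT, frames=[4,1,2,-]
Total faults: 3

Answer: 3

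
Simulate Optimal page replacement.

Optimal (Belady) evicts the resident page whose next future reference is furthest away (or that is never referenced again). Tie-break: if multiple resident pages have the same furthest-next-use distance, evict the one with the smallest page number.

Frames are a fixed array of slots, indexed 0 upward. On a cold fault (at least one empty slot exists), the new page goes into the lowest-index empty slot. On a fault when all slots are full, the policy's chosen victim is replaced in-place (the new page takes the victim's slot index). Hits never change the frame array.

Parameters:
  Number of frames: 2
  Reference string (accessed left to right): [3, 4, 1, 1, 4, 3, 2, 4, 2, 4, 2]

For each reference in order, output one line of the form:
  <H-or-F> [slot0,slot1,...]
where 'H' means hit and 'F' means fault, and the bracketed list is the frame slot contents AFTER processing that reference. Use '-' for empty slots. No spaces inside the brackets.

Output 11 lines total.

F [3,-]
F [3,4]
F [1,4]
H [1,4]
H [1,4]
F [3,4]
F [2,4]
H [2,4]
H [2,4]
H [2,4]
H [2,4]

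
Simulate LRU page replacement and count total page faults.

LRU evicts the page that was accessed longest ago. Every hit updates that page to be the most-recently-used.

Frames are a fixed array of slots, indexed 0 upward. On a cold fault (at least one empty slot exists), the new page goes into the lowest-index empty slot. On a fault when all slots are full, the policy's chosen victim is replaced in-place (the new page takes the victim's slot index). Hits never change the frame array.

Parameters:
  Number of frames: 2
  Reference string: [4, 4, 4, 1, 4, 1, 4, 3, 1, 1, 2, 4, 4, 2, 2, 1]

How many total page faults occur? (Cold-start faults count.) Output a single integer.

Answer: 7

Derivation:
Step 0: ref 4 → FAULT, frames=[4,-]
Step 1: ref 4 → HIT, frames=[4,-]
Step 2: ref 4 → HIT, frames=[4,-]
Step 3: ref 1 → FAULT, frames=[4,1]
Step 4: ref 4 → HIT, frames=[4,1]
Step 5: ref 1 → HIT, frames=[4,1]
Step 6: ref 4 → HIT, frames=[4,1]
Step 7: ref 3 → FAULT (evict 1), frames=[4,3]
Step 8: ref 1 → FAULT (evict 4), frames=[1,3]
Step 9: ref 1 → HIT, frames=[1,3]
Step 10: ref 2 → FAULT (evict 3), frames=[1,2]
Step 11: ref 4 → FAULT (evict 1), frames=[4,2]
Step 12: ref 4 → HIT, frames=[4,2]
Step 13: ref 2 → HIT, frames=[4,2]
Step 14: ref 2 → HIT, frames=[4,2]
Step 15: ref 1 → FAULT (evict 4), frames=[1,2]
Total faults: 7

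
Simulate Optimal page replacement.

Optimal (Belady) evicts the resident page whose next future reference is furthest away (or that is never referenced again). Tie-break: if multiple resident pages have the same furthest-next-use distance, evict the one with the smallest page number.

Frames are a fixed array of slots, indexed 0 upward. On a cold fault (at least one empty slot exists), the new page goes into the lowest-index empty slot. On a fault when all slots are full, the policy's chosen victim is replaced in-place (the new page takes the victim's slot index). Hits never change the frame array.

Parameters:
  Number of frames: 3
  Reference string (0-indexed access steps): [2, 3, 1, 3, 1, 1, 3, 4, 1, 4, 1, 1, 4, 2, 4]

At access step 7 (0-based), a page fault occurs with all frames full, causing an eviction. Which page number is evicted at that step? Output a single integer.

Answer: 3

Derivation:
Step 0: ref 2 -> FAULT, frames=[2,-,-]
Step 1: ref 3 -> FAULT, frames=[2,3,-]
Step 2: ref 1 -> FAULT, frames=[2,3,1]
Step 3: ref 3 -> HIT, frames=[2,3,1]
Step 4: ref 1 -> HIT, frames=[2,3,1]
Step 5: ref 1 -> HIT, frames=[2,3,1]
Step 6: ref 3 -> HIT, frames=[2,3,1]
Step 7: ref 4 -> FAULT, evict 3, frames=[2,4,1]
At step 7: evicted page 3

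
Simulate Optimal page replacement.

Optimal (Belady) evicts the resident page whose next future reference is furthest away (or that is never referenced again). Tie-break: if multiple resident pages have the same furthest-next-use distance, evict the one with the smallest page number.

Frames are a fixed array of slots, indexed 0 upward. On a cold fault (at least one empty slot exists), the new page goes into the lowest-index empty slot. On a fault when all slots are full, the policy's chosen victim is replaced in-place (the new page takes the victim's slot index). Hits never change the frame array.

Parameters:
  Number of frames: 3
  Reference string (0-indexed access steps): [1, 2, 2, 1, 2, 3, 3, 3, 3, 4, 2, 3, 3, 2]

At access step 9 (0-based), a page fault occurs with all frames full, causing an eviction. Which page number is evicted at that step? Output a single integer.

Step 0: ref 1 -> FAULT, frames=[1,-,-]
Step 1: ref 2 -> FAULT, frames=[1,2,-]
Step 2: ref 2 -> HIT, frames=[1,2,-]
Step 3: ref 1 -> HIT, frames=[1,2,-]
Step 4: ref 2 -> HIT, frames=[1,2,-]
Step 5: ref 3 -> FAULT, frames=[1,2,3]
Step 6: ref 3 -> HIT, frames=[1,2,3]
Step 7: ref 3 -> HIT, frames=[1,2,3]
Step 8: ref 3 -> HIT, frames=[1,2,3]
Step 9: ref 4 -> FAULT, evict 1, frames=[4,2,3]
At step 9: evicted page 1

Answer: 1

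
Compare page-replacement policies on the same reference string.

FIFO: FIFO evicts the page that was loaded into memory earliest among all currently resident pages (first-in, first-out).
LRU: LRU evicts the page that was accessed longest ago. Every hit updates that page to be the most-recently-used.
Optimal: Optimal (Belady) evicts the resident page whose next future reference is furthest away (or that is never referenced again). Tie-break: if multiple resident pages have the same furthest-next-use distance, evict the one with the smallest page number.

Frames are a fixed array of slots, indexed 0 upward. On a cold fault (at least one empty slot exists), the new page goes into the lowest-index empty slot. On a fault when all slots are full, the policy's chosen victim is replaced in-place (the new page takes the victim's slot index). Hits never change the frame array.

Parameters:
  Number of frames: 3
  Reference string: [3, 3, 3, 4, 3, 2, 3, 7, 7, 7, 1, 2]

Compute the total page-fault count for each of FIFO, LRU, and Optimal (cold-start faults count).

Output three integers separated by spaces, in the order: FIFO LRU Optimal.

--- FIFO ---
  step 0: ref 3 -> FAULT, frames=[3,-,-] (faults so far: 1)
  step 1: ref 3 -> HIT, frames=[3,-,-] (faults so far: 1)
  step 2: ref 3 -> HIT, frames=[3,-,-] (faults so far: 1)
  step 3: ref 4 -> FAULT, frames=[3,4,-] (faults so far: 2)
  step 4: ref 3 -> HIT, frames=[3,4,-] (faults so far: 2)
  step 5: ref 2 -> FAULT, frames=[3,4,2] (faults so far: 3)
  step 6: ref 3 -> HIT, frames=[3,4,2] (faults so far: 3)
  step 7: ref 7 -> FAULT, evict 3, frames=[7,4,2] (faults so far: 4)
  step 8: ref 7 -> HIT, frames=[7,4,2] (faults so far: 4)
  step 9: ref 7 -> HIT, frames=[7,4,2] (faults so far: 4)
  step 10: ref 1 -> FAULT, evict 4, frames=[7,1,2] (faults so far: 5)
  step 11: ref 2 -> HIT, frames=[7,1,2] (faults so far: 5)
  FIFO total faults: 5
--- LRU ---
  step 0: ref 3 -> FAULT, frames=[3,-,-] (faults so far: 1)
  step 1: ref 3 -> HIT, frames=[3,-,-] (faults so far: 1)
  step 2: ref 3 -> HIT, frames=[3,-,-] (faults so far: 1)
  step 3: ref 4 -> FAULT, frames=[3,4,-] (faults so far: 2)
  step 4: ref 3 -> HIT, frames=[3,4,-] (faults so far: 2)
  step 5: ref 2 -> FAULT, frames=[3,4,2] (faults so far: 3)
  step 6: ref 3 -> HIT, frames=[3,4,2] (faults so far: 3)
  step 7: ref 7 -> FAULT, evict 4, frames=[3,7,2] (faults so far: 4)
  step 8: ref 7 -> HIT, frames=[3,7,2] (faults so far: 4)
  step 9: ref 7 -> HIT, frames=[3,7,2] (faults so far: 4)
  step 10: ref 1 -> FAULT, evict 2, frames=[3,7,1] (faults so far: 5)
  step 11: ref 2 -> FAULT, evict 3, frames=[2,7,1] (faults so far: 6)
  LRU total faults: 6
--- Optimal ---
  step 0: ref 3 -> FAULT, frames=[3,-,-] (faults so far: 1)
  step 1: ref 3 -> HIT, frames=[3,-,-] (faults so far: 1)
  step 2: ref 3 -> HIT, frames=[3,-,-] (faults so far: 1)
  step 3: ref 4 -> FAULT, frames=[3,4,-] (faults so far: 2)
  step 4: ref 3 -> HIT, frames=[3,4,-] (faults so far: 2)
  step 5: ref 2 -> FAULT, frames=[3,4,2] (faults so far: 3)
  step 6: ref 3 -> HIT, frames=[3,4,2] (faults so far: 3)
  step 7: ref 7 -> FAULT, evict 3, frames=[7,4,2] (faults so far: 4)
  step 8: ref 7 -> HIT, frames=[7,4,2] (faults so far: 4)
  step 9: ref 7 -> HIT, frames=[7,4,2] (faults so far: 4)
  step 10: ref 1 -> FAULT, evict 4, frames=[7,1,2] (faults so far: 5)
  step 11: ref 2 -> HIT, frames=[7,1,2] (faults so far: 5)
  Optimal total faults: 5

Answer: 5 6 5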